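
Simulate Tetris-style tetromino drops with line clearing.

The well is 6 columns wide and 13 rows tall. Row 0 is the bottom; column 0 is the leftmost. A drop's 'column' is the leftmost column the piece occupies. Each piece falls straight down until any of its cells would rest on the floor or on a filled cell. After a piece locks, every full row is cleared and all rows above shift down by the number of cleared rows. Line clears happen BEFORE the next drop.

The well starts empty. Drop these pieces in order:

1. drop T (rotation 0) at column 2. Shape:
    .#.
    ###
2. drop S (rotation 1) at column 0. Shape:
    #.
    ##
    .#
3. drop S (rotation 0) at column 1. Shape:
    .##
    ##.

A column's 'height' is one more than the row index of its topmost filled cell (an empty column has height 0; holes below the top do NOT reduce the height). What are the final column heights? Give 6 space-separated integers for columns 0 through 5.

Drop 1: T rot0 at col 2 lands with bottom-row=0; cleared 0 line(s) (total 0); column heights now [0 0 1 2 1 0], max=2
Drop 2: S rot1 at col 0 lands with bottom-row=0; cleared 0 line(s) (total 0); column heights now [3 2 1 2 1 0], max=3
Drop 3: S rot0 at col 1 lands with bottom-row=2; cleared 0 line(s) (total 0); column heights now [3 3 4 4 1 0], max=4

Answer: 3 3 4 4 1 0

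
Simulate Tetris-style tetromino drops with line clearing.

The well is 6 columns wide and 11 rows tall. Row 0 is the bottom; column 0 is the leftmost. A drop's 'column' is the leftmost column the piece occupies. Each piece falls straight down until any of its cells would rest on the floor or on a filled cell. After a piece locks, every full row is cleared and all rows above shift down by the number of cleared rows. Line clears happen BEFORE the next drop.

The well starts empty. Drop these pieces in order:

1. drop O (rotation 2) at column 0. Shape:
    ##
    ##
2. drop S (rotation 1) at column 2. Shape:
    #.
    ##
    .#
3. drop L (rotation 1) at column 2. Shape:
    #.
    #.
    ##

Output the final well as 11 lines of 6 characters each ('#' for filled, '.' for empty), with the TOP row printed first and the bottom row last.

Drop 1: O rot2 at col 0 lands with bottom-row=0; cleared 0 line(s) (total 0); column heights now [2 2 0 0 0 0], max=2
Drop 2: S rot1 at col 2 lands with bottom-row=0; cleared 0 line(s) (total 0); column heights now [2 2 3 2 0 0], max=3
Drop 3: L rot1 at col 2 lands with bottom-row=3; cleared 0 line(s) (total 0); column heights now [2 2 6 4 0 0], max=6

Answer: ......
......
......
......
......
..#...
..#...
..##..
..#...
####..
##.#..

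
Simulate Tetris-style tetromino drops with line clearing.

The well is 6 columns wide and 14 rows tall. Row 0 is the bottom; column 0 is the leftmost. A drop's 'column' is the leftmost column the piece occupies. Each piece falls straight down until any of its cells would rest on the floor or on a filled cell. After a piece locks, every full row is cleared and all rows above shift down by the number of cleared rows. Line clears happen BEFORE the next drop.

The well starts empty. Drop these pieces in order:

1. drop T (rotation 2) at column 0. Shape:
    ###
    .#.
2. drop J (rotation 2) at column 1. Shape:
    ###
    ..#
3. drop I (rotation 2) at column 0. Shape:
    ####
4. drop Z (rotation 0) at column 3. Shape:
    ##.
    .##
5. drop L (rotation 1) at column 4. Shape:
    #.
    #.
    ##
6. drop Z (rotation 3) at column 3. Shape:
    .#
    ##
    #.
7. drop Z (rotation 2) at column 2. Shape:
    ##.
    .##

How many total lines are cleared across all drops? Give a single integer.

Drop 1: T rot2 at col 0 lands with bottom-row=0; cleared 0 line(s) (total 0); column heights now [2 2 2 0 0 0], max=2
Drop 2: J rot2 at col 1 lands with bottom-row=1; cleared 0 line(s) (total 0); column heights now [2 3 3 3 0 0], max=3
Drop 3: I rot2 at col 0 lands with bottom-row=3; cleared 0 line(s) (total 0); column heights now [4 4 4 4 0 0], max=4
Drop 4: Z rot0 at col 3 lands with bottom-row=3; cleared 1 line(s) (total 1); column heights now [2 3 3 4 4 0], max=4
Drop 5: L rot1 at col 4 lands with bottom-row=4; cleared 0 line(s) (total 1); column heights now [2 3 3 4 7 5], max=7
Drop 6: Z rot3 at col 3 lands with bottom-row=6; cleared 0 line(s) (total 1); column heights now [2 3 3 8 9 5], max=9
Drop 7: Z rot2 at col 2 lands with bottom-row=9; cleared 0 line(s) (total 1); column heights now [2 3 11 11 10 5], max=11

Answer: 1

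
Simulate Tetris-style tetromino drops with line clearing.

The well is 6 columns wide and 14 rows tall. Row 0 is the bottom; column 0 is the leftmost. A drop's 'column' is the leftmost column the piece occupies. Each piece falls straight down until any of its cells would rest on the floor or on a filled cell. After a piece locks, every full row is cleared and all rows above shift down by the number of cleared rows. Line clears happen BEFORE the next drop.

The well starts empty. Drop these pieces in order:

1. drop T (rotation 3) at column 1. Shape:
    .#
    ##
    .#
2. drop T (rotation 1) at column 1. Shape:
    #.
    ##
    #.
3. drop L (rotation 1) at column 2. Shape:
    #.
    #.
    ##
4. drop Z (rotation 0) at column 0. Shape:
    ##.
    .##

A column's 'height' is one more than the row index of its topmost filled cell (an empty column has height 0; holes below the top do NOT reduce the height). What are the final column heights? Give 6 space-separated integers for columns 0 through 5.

Answer: 9 9 8 5 0 0

Derivation:
Drop 1: T rot3 at col 1 lands with bottom-row=0; cleared 0 line(s) (total 0); column heights now [0 2 3 0 0 0], max=3
Drop 2: T rot1 at col 1 lands with bottom-row=2; cleared 0 line(s) (total 0); column heights now [0 5 4 0 0 0], max=5
Drop 3: L rot1 at col 2 lands with bottom-row=4; cleared 0 line(s) (total 0); column heights now [0 5 7 5 0 0], max=7
Drop 4: Z rot0 at col 0 lands with bottom-row=7; cleared 0 line(s) (total 0); column heights now [9 9 8 5 0 0], max=9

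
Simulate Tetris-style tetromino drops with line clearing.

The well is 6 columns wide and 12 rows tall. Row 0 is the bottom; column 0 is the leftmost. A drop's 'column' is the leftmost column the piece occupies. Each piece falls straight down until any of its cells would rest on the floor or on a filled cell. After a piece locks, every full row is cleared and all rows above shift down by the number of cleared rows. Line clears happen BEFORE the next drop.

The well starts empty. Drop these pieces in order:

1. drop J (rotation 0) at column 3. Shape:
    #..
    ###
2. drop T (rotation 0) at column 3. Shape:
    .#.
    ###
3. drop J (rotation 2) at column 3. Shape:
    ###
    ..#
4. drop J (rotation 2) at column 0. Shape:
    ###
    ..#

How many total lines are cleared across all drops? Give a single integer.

Drop 1: J rot0 at col 3 lands with bottom-row=0; cleared 0 line(s) (total 0); column heights now [0 0 0 2 1 1], max=2
Drop 2: T rot0 at col 3 lands with bottom-row=2; cleared 0 line(s) (total 0); column heights now [0 0 0 3 4 3], max=4
Drop 3: J rot2 at col 3 lands with bottom-row=3; cleared 0 line(s) (total 0); column heights now [0 0 0 5 5 5], max=5
Drop 4: J rot2 at col 0 lands with bottom-row=0; cleared 0 line(s) (total 0); column heights now [2 2 2 5 5 5], max=5

Answer: 0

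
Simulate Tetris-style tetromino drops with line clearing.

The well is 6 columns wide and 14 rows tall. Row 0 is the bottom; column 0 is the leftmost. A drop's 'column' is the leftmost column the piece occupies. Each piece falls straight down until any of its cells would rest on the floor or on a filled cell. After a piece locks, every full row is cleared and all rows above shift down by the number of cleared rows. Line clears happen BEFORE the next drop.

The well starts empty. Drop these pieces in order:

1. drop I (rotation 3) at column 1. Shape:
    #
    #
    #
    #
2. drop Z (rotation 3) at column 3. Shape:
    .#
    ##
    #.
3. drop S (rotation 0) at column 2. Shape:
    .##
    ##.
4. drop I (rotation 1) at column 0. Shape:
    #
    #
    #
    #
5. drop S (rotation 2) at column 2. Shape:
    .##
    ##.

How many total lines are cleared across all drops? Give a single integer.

Answer: 0

Derivation:
Drop 1: I rot3 at col 1 lands with bottom-row=0; cleared 0 line(s) (total 0); column heights now [0 4 0 0 0 0], max=4
Drop 2: Z rot3 at col 3 lands with bottom-row=0; cleared 0 line(s) (total 0); column heights now [0 4 0 2 3 0], max=4
Drop 3: S rot0 at col 2 lands with bottom-row=2; cleared 0 line(s) (total 0); column heights now [0 4 3 4 4 0], max=4
Drop 4: I rot1 at col 0 lands with bottom-row=0; cleared 0 line(s) (total 0); column heights now [4 4 3 4 4 0], max=4
Drop 5: S rot2 at col 2 lands with bottom-row=4; cleared 0 line(s) (total 0); column heights now [4 4 5 6 6 0], max=6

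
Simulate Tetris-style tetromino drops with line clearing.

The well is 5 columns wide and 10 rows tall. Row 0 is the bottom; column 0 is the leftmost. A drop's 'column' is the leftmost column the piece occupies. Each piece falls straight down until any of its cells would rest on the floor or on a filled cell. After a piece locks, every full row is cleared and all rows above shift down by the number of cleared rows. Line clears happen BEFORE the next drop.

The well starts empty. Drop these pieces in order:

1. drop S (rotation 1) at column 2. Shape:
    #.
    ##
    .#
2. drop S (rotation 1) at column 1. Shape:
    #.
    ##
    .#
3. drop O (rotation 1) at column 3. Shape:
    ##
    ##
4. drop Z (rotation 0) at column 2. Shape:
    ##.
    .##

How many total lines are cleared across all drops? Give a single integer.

Answer: 0

Derivation:
Drop 1: S rot1 at col 2 lands with bottom-row=0; cleared 0 line(s) (total 0); column heights now [0 0 3 2 0], max=3
Drop 2: S rot1 at col 1 lands with bottom-row=3; cleared 0 line(s) (total 0); column heights now [0 6 5 2 0], max=6
Drop 3: O rot1 at col 3 lands with bottom-row=2; cleared 0 line(s) (total 0); column heights now [0 6 5 4 4], max=6
Drop 4: Z rot0 at col 2 lands with bottom-row=4; cleared 0 line(s) (total 0); column heights now [0 6 6 6 5], max=6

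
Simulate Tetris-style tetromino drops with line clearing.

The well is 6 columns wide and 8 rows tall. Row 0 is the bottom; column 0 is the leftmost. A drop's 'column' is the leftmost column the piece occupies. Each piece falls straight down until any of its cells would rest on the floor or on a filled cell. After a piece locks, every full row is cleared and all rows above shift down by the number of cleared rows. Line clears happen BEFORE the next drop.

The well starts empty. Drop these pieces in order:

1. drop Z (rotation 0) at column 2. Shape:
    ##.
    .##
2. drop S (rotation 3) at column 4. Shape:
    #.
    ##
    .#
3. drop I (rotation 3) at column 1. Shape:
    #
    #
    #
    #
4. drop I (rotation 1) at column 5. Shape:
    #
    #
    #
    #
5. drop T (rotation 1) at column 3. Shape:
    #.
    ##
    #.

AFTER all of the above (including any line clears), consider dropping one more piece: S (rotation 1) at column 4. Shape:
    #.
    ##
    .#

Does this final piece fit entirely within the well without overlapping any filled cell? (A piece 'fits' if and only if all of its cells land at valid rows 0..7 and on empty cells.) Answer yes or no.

Answer: no

Derivation:
Drop 1: Z rot0 at col 2 lands with bottom-row=0; cleared 0 line(s) (total 0); column heights now [0 0 2 2 1 0], max=2
Drop 2: S rot3 at col 4 lands with bottom-row=0; cleared 0 line(s) (total 0); column heights now [0 0 2 2 3 2], max=3
Drop 3: I rot3 at col 1 lands with bottom-row=0; cleared 0 line(s) (total 0); column heights now [0 4 2 2 3 2], max=4
Drop 4: I rot1 at col 5 lands with bottom-row=2; cleared 0 line(s) (total 0); column heights now [0 4 2 2 3 6], max=6
Drop 5: T rot1 at col 3 lands with bottom-row=2; cleared 0 line(s) (total 0); column heights now [0 4 2 5 4 6], max=6
Test piece S rot1 at col 4 (width 2): heights before test = [0 4 2 5 4 6]; fits = False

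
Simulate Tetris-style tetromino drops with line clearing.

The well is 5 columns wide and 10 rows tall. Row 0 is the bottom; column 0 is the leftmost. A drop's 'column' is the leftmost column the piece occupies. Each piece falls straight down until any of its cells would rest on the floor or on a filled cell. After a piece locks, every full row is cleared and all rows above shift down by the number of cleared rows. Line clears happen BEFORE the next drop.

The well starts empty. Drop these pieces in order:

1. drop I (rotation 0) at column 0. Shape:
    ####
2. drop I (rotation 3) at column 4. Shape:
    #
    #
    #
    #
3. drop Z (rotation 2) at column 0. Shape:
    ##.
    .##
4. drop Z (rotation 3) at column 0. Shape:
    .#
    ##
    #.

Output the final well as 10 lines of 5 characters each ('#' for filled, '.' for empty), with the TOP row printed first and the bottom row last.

Answer: .....
.....
.....
.....
.....
.#...
##...
#...#
##..#
.##.#

Derivation:
Drop 1: I rot0 at col 0 lands with bottom-row=0; cleared 0 line(s) (total 0); column heights now [1 1 1 1 0], max=1
Drop 2: I rot3 at col 4 lands with bottom-row=0; cleared 1 line(s) (total 1); column heights now [0 0 0 0 3], max=3
Drop 3: Z rot2 at col 0 lands with bottom-row=0; cleared 0 line(s) (total 1); column heights now [2 2 1 0 3], max=3
Drop 4: Z rot3 at col 0 lands with bottom-row=2; cleared 0 line(s) (total 1); column heights now [4 5 1 0 3], max=5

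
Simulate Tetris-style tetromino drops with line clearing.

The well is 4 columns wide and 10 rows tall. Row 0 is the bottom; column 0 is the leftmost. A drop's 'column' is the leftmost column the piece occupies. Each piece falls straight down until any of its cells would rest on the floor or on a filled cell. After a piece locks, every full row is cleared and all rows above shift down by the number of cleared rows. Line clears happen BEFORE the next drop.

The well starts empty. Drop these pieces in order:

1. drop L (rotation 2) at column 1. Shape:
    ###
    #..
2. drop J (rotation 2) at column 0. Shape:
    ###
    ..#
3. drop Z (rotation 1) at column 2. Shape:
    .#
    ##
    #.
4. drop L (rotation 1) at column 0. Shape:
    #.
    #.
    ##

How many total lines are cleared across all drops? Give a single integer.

Answer: 0

Derivation:
Drop 1: L rot2 at col 1 lands with bottom-row=0; cleared 0 line(s) (total 0); column heights now [0 2 2 2], max=2
Drop 2: J rot2 at col 0 lands with bottom-row=2; cleared 0 line(s) (total 0); column heights now [4 4 4 2], max=4
Drop 3: Z rot1 at col 2 lands with bottom-row=4; cleared 0 line(s) (total 0); column heights now [4 4 6 7], max=7
Drop 4: L rot1 at col 0 lands with bottom-row=4; cleared 0 line(s) (total 0); column heights now [7 5 6 7], max=7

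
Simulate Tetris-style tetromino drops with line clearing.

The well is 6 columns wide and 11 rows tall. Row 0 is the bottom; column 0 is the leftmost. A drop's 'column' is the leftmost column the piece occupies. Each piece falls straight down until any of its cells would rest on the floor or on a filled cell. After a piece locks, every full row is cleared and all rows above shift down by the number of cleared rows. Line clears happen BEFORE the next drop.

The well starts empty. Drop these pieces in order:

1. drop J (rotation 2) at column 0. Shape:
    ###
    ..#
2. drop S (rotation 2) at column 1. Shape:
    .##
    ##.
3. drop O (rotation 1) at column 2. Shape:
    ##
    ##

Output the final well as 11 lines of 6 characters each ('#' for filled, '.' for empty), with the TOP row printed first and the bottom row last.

Answer: ......
......
......
......
......
..##..
..##..
..##..
.##...
###...
..#...

Derivation:
Drop 1: J rot2 at col 0 lands with bottom-row=0; cleared 0 line(s) (total 0); column heights now [2 2 2 0 0 0], max=2
Drop 2: S rot2 at col 1 lands with bottom-row=2; cleared 0 line(s) (total 0); column heights now [2 3 4 4 0 0], max=4
Drop 3: O rot1 at col 2 lands with bottom-row=4; cleared 0 line(s) (total 0); column heights now [2 3 6 6 0 0], max=6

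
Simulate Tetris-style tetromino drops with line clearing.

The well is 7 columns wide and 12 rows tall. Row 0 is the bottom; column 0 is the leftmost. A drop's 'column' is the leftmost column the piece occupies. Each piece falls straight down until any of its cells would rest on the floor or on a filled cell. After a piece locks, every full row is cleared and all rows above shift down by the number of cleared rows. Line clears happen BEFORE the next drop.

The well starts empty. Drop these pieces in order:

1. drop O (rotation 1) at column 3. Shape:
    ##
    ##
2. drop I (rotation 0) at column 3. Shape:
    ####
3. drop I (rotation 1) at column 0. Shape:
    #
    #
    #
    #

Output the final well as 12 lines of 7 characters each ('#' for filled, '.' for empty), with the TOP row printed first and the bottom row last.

Answer: .......
.......
.......
.......
.......
.......
.......
.......
#......
#..####
#..##..
#..##..

Derivation:
Drop 1: O rot1 at col 3 lands with bottom-row=0; cleared 0 line(s) (total 0); column heights now [0 0 0 2 2 0 0], max=2
Drop 2: I rot0 at col 3 lands with bottom-row=2; cleared 0 line(s) (total 0); column heights now [0 0 0 3 3 3 3], max=3
Drop 3: I rot1 at col 0 lands with bottom-row=0; cleared 0 line(s) (total 0); column heights now [4 0 0 3 3 3 3], max=4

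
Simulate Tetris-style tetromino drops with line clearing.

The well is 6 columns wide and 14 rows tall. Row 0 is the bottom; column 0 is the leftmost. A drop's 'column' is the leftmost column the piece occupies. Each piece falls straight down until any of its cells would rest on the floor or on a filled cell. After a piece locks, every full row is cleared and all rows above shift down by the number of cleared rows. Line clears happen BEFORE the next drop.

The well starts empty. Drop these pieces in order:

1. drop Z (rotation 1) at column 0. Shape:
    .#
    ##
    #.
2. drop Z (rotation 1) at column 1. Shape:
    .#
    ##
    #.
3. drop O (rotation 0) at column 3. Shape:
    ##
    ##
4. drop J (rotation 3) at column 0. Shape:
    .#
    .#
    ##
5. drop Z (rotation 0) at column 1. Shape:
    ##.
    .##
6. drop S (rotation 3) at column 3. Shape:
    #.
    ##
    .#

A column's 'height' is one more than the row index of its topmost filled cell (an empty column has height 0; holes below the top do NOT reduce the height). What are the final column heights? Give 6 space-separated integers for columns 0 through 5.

Answer: 6 9 9 10 9 0

Derivation:
Drop 1: Z rot1 at col 0 lands with bottom-row=0; cleared 0 line(s) (total 0); column heights now [2 3 0 0 0 0], max=3
Drop 2: Z rot1 at col 1 lands with bottom-row=3; cleared 0 line(s) (total 0); column heights now [2 5 6 0 0 0], max=6
Drop 3: O rot0 at col 3 lands with bottom-row=0; cleared 0 line(s) (total 0); column heights now [2 5 6 2 2 0], max=6
Drop 4: J rot3 at col 0 lands with bottom-row=5; cleared 0 line(s) (total 0); column heights now [6 8 6 2 2 0], max=8
Drop 5: Z rot0 at col 1 lands with bottom-row=7; cleared 0 line(s) (total 0); column heights now [6 9 9 8 2 0], max=9
Drop 6: S rot3 at col 3 lands with bottom-row=7; cleared 0 line(s) (total 0); column heights now [6 9 9 10 9 0], max=10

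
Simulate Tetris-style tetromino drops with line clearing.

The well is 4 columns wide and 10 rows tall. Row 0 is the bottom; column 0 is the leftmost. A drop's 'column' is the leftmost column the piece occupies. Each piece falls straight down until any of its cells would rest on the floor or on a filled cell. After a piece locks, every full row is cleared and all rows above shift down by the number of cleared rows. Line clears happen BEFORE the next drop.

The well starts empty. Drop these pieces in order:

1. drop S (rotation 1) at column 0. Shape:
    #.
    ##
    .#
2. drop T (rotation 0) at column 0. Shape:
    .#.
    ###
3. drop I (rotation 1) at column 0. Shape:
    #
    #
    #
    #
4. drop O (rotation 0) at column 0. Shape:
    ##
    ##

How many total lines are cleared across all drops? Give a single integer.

Drop 1: S rot1 at col 0 lands with bottom-row=0; cleared 0 line(s) (total 0); column heights now [3 2 0 0], max=3
Drop 2: T rot0 at col 0 lands with bottom-row=3; cleared 0 line(s) (total 0); column heights now [4 5 4 0], max=5
Drop 3: I rot1 at col 0 lands with bottom-row=4; cleared 0 line(s) (total 0); column heights now [8 5 4 0], max=8
Drop 4: O rot0 at col 0 lands with bottom-row=8; cleared 0 line(s) (total 0); column heights now [10 10 4 0], max=10

Answer: 0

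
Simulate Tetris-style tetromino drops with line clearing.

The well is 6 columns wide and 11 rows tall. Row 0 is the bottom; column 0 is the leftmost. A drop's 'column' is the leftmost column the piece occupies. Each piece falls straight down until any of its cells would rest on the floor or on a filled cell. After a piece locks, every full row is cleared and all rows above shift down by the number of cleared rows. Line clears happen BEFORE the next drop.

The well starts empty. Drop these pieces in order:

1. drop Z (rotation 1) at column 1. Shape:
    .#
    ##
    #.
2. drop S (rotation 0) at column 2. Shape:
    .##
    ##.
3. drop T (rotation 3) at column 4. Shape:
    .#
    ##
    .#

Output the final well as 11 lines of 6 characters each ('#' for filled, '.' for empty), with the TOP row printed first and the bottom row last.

Drop 1: Z rot1 at col 1 lands with bottom-row=0; cleared 0 line(s) (total 0); column heights now [0 2 3 0 0 0], max=3
Drop 2: S rot0 at col 2 lands with bottom-row=3; cleared 0 line(s) (total 0); column heights now [0 2 4 5 5 0], max=5
Drop 3: T rot3 at col 4 lands with bottom-row=4; cleared 0 line(s) (total 0); column heights now [0 2 4 5 6 7], max=7

Answer: ......
......
......
......
.....#
....##
...###
..##..
..#...
.##...
.#....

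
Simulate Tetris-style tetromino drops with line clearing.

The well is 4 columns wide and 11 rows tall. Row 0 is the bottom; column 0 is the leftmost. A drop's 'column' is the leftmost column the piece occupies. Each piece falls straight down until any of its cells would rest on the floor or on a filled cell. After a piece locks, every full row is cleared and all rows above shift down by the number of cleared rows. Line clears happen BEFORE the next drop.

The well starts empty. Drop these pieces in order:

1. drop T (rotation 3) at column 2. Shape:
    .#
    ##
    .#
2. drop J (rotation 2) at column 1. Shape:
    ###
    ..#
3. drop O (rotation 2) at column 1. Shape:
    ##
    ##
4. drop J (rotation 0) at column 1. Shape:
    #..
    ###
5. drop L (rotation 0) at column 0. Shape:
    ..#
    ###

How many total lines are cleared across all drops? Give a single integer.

Drop 1: T rot3 at col 2 lands with bottom-row=0; cleared 0 line(s) (total 0); column heights now [0 0 2 3], max=3
Drop 2: J rot2 at col 1 lands with bottom-row=3; cleared 0 line(s) (total 0); column heights now [0 5 5 5], max=5
Drop 3: O rot2 at col 1 lands with bottom-row=5; cleared 0 line(s) (total 0); column heights now [0 7 7 5], max=7
Drop 4: J rot0 at col 1 lands with bottom-row=7; cleared 0 line(s) (total 0); column heights now [0 9 8 8], max=9
Drop 5: L rot0 at col 0 lands with bottom-row=9; cleared 0 line(s) (total 0); column heights now [10 10 11 8], max=11

Answer: 0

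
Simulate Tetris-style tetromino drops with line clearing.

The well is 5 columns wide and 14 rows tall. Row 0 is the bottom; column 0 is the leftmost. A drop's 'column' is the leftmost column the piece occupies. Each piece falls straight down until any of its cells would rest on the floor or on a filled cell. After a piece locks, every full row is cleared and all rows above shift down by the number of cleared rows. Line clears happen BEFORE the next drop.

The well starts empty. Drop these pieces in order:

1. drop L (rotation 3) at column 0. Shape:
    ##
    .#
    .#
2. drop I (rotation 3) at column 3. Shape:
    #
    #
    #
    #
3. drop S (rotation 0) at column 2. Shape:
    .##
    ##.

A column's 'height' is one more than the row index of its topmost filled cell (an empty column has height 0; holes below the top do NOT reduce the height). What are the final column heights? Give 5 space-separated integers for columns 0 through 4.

Answer: 3 3 5 6 6

Derivation:
Drop 1: L rot3 at col 0 lands with bottom-row=0; cleared 0 line(s) (total 0); column heights now [3 3 0 0 0], max=3
Drop 2: I rot3 at col 3 lands with bottom-row=0; cleared 0 line(s) (total 0); column heights now [3 3 0 4 0], max=4
Drop 3: S rot0 at col 2 lands with bottom-row=4; cleared 0 line(s) (total 0); column heights now [3 3 5 6 6], max=6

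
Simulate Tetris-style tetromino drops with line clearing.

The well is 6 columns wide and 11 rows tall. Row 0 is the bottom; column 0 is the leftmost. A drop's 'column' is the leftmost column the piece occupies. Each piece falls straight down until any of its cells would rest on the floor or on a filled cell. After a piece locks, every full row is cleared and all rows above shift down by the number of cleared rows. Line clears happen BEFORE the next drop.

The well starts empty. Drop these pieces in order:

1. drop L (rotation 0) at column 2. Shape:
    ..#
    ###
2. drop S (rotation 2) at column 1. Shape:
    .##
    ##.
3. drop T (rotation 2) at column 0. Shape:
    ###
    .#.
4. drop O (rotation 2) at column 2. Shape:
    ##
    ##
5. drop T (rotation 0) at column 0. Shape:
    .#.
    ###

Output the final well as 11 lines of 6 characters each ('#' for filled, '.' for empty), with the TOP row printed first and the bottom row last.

Answer: ......
......
......
.#....
###...
..##..
..##..
###...
.###..
.##.#.
..###.

Derivation:
Drop 1: L rot0 at col 2 lands with bottom-row=0; cleared 0 line(s) (total 0); column heights now [0 0 1 1 2 0], max=2
Drop 2: S rot2 at col 1 lands with bottom-row=1; cleared 0 line(s) (total 0); column heights now [0 2 3 3 2 0], max=3
Drop 3: T rot2 at col 0 lands with bottom-row=2; cleared 0 line(s) (total 0); column heights now [4 4 4 3 2 0], max=4
Drop 4: O rot2 at col 2 lands with bottom-row=4; cleared 0 line(s) (total 0); column heights now [4 4 6 6 2 0], max=6
Drop 5: T rot0 at col 0 lands with bottom-row=6; cleared 0 line(s) (total 0); column heights now [7 8 7 6 2 0], max=8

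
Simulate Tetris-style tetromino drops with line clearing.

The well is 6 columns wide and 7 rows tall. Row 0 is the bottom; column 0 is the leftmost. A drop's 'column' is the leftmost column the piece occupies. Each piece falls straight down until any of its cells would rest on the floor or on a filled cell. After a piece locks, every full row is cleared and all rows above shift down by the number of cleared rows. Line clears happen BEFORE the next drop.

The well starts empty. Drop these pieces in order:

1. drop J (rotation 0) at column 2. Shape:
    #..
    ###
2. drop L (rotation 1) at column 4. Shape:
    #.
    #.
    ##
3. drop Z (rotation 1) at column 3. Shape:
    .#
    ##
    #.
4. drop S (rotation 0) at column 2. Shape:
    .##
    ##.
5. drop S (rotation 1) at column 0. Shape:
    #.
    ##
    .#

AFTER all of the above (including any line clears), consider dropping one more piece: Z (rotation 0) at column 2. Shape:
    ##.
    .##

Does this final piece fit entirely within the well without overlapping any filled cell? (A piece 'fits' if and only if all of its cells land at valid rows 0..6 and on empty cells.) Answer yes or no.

Drop 1: J rot0 at col 2 lands with bottom-row=0; cleared 0 line(s) (total 0); column heights now [0 0 2 1 1 0], max=2
Drop 2: L rot1 at col 4 lands with bottom-row=1; cleared 0 line(s) (total 0); column heights now [0 0 2 1 4 2], max=4
Drop 3: Z rot1 at col 3 lands with bottom-row=3; cleared 0 line(s) (total 0); column heights now [0 0 2 5 6 2], max=6
Drop 4: S rot0 at col 2 lands with bottom-row=5; cleared 0 line(s) (total 0); column heights now [0 0 6 7 7 2], max=7
Drop 5: S rot1 at col 0 lands with bottom-row=0; cleared 0 line(s) (total 0); column heights now [3 2 6 7 7 2], max=7
Test piece Z rot0 at col 2 (width 3): heights before test = [3 2 6 7 7 2]; fits = False

Answer: no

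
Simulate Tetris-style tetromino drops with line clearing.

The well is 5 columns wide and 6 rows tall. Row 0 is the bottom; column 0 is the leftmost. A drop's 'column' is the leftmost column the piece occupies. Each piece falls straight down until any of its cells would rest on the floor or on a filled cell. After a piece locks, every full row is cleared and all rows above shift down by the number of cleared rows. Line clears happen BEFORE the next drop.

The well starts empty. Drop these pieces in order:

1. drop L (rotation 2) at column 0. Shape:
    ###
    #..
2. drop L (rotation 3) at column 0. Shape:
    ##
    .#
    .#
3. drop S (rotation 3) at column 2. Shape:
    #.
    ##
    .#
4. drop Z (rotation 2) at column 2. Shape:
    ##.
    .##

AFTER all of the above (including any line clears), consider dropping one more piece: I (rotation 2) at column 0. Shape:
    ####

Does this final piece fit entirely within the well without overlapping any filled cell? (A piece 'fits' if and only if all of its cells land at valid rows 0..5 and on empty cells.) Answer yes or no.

Answer: yes

Derivation:
Drop 1: L rot2 at col 0 lands with bottom-row=0; cleared 0 line(s) (total 0); column heights now [2 2 2 0 0], max=2
Drop 2: L rot3 at col 0 lands with bottom-row=2; cleared 0 line(s) (total 0); column heights now [5 5 2 0 0], max=5
Drop 3: S rot3 at col 2 lands with bottom-row=1; cleared 0 line(s) (total 0); column heights now [5 5 4 3 0], max=5
Drop 4: Z rot2 at col 2 lands with bottom-row=3; cleared 0 line(s) (total 0); column heights now [5 5 5 5 4], max=5
Test piece I rot2 at col 0 (width 4): heights before test = [5 5 5 5 4]; fits = True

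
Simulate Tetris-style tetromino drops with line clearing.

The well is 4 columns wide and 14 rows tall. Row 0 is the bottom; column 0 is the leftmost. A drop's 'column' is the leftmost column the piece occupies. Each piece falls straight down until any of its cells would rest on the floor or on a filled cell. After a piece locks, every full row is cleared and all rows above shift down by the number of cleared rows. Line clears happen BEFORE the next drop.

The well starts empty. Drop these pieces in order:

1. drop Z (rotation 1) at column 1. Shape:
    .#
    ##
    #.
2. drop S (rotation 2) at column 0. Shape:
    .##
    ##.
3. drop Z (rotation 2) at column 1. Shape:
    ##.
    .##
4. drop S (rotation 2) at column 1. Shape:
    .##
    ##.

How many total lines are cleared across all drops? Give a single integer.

Answer: 0

Derivation:
Drop 1: Z rot1 at col 1 lands with bottom-row=0; cleared 0 line(s) (total 0); column heights now [0 2 3 0], max=3
Drop 2: S rot2 at col 0 lands with bottom-row=2; cleared 0 line(s) (total 0); column heights now [3 4 4 0], max=4
Drop 3: Z rot2 at col 1 lands with bottom-row=4; cleared 0 line(s) (total 0); column heights now [3 6 6 5], max=6
Drop 4: S rot2 at col 1 lands with bottom-row=6; cleared 0 line(s) (total 0); column heights now [3 7 8 8], max=8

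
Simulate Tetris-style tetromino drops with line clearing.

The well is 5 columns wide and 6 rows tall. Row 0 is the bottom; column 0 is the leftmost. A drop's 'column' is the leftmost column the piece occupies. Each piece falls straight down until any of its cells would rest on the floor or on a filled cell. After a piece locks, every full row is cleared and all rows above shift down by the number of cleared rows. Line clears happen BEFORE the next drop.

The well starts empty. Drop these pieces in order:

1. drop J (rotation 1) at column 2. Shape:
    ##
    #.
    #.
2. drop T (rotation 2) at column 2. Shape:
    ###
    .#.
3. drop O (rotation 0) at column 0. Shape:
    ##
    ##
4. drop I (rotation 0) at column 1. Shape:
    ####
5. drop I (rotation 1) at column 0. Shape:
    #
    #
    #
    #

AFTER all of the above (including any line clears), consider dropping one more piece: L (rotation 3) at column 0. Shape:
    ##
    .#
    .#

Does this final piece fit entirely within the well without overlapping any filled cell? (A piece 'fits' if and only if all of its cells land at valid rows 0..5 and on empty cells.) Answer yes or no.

Drop 1: J rot1 at col 2 lands with bottom-row=0; cleared 0 line(s) (total 0); column heights now [0 0 3 3 0], max=3
Drop 2: T rot2 at col 2 lands with bottom-row=3; cleared 0 line(s) (total 0); column heights now [0 0 5 5 5], max=5
Drop 3: O rot0 at col 0 lands with bottom-row=0; cleared 0 line(s) (total 0); column heights now [2 2 5 5 5], max=5
Drop 4: I rot0 at col 1 lands with bottom-row=5; cleared 0 line(s) (total 0); column heights now [2 6 6 6 6], max=6
Drop 5: I rot1 at col 0 lands with bottom-row=2; cleared 1 line(s) (total 1); column heights now [5 2 5 5 5], max=5
Test piece L rot3 at col 0 (width 2): heights before test = [5 2 5 5 5]; fits = True

Answer: yes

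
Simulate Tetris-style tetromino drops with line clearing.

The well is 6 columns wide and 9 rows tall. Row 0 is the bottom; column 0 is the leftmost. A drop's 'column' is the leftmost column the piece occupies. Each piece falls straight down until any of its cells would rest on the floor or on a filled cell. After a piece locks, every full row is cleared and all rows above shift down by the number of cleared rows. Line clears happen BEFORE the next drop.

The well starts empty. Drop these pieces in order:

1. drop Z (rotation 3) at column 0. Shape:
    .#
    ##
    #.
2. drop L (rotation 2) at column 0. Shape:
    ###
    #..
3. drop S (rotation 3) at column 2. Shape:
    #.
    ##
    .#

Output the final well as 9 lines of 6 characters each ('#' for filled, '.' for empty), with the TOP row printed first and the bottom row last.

Drop 1: Z rot3 at col 0 lands with bottom-row=0; cleared 0 line(s) (total 0); column heights now [2 3 0 0 0 0], max=3
Drop 2: L rot2 at col 0 lands with bottom-row=2; cleared 0 line(s) (total 0); column heights now [4 4 4 0 0 0], max=4
Drop 3: S rot3 at col 2 lands with bottom-row=3; cleared 0 line(s) (total 0); column heights now [4 4 6 5 0 0], max=6

Answer: ......
......
......
..#...
..##..
####..
##....
##....
#.....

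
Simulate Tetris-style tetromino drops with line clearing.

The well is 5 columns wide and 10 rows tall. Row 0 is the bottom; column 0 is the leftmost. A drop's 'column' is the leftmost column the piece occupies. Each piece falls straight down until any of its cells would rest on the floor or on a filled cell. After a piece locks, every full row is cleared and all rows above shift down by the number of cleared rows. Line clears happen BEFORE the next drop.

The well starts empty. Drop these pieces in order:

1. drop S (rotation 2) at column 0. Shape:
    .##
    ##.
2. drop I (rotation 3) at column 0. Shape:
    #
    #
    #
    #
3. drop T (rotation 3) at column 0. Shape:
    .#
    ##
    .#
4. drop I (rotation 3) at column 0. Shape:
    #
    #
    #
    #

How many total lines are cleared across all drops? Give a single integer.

Answer: 0

Derivation:
Drop 1: S rot2 at col 0 lands with bottom-row=0; cleared 0 line(s) (total 0); column heights now [1 2 2 0 0], max=2
Drop 2: I rot3 at col 0 lands with bottom-row=1; cleared 0 line(s) (total 0); column heights now [5 2 2 0 0], max=5
Drop 3: T rot3 at col 0 lands with bottom-row=4; cleared 0 line(s) (total 0); column heights now [6 7 2 0 0], max=7
Drop 4: I rot3 at col 0 lands with bottom-row=6; cleared 0 line(s) (total 0); column heights now [10 7 2 0 0], max=10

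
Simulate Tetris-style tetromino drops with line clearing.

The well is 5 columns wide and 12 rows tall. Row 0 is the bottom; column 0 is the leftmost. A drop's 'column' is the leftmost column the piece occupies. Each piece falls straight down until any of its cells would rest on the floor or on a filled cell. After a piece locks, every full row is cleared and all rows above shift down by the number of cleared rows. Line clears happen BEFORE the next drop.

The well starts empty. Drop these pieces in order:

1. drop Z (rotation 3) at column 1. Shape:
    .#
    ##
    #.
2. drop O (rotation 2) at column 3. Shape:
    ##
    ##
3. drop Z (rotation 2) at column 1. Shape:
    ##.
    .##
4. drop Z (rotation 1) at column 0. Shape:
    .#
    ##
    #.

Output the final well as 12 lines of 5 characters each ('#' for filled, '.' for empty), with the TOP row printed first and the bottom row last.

Answer: .....
.....
.....
.....
.....
.#...
##...
###..
..##.
..#..
.####
.#.##

Derivation:
Drop 1: Z rot3 at col 1 lands with bottom-row=0; cleared 0 line(s) (total 0); column heights now [0 2 3 0 0], max=3
Drop 2: O rot2 at col 3 lands with bottom-row=0; cleared 0 line(s) (total 0); column heights now [0 2 3 2 2], max=3
Drop 3: Z rot2 at col 1 lands with bottom-row=3; cleared 0 line(s) (total 0); column heights now [0 5 5 4 2], max=5
Drop 4: Z rot1 at col 0 lands with bottom-row=4; cleared 0 line(s) (total 0); column heights now [6 7 5 4 2], max=7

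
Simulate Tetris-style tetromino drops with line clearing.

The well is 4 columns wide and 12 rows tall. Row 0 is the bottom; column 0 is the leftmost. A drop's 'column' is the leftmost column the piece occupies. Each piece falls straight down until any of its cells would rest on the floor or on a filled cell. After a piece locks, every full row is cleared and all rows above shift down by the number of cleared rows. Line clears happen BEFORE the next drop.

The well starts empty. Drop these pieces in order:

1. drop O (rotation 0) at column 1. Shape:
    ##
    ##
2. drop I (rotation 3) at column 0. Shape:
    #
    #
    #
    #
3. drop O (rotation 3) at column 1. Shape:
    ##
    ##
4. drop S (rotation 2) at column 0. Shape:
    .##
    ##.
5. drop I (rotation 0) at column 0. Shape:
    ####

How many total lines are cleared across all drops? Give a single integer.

Drop 1: O rot0 at col 1 lands with bottom-row=0; cleared 0 line(s) (total 0); column heights now [0 2 2 0], max=2
Drop 2: I rot3 at col 0 lands with bottom-row=0; cleared 0 line(s) (total 0); column heights now [4 2 2 0], max=4
Drop 3: O rot3 at col 1 lands with bottom-row=2; cleared 0 line(s) (total 0); column heights now [4 4 4 0], max=4
Drop 4: S rot2 at col 0 lands with bottom-row=4; cleared 0 line(s) (total 0); column heights now [5 6 6 0], max=6
Drop 5: I rot0 at col 0 lands with bottom-row=6; cleared 1 line(s) (total 1); column heights now [5 6 6 0], max=6

Answer: 1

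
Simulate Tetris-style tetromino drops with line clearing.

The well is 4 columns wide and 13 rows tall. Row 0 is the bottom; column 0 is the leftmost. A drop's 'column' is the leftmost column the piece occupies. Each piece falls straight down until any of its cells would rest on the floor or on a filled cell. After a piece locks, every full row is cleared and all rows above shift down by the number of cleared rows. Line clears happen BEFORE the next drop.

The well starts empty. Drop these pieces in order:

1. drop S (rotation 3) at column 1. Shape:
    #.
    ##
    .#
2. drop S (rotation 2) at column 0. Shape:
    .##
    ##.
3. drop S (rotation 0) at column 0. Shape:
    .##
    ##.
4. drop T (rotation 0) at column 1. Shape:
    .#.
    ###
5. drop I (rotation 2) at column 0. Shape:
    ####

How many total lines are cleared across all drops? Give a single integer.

Answer: 1

Derivation:
Drop 1: S rot3 at col 1 lands with bottom-row=0; cleared 0 line(s) (total 0); column heights now [0 3 2 0], max=3
Drop 2: S rot2 at col 0 lands with bottom-row=3; cleared 0 line(s) (total 0); column heights now [4 5 5 0], max=5
Drop 3: S rot0 at col 0 lands with bottom-row=5; cleared 0 line(s) (total 0); column heights now [6 7 7 0], max=7
Drop 4: T rot0 at col 1 lands with bottom-row=7; cleared 0 line(s) (total 0); column heights now [6 8 9 8], max=9
Drop 5: I rot2 at col 0 lands with bottom-row=9; cleared 1 line(s) (total 1); column heights now [6 8 9 8], max=9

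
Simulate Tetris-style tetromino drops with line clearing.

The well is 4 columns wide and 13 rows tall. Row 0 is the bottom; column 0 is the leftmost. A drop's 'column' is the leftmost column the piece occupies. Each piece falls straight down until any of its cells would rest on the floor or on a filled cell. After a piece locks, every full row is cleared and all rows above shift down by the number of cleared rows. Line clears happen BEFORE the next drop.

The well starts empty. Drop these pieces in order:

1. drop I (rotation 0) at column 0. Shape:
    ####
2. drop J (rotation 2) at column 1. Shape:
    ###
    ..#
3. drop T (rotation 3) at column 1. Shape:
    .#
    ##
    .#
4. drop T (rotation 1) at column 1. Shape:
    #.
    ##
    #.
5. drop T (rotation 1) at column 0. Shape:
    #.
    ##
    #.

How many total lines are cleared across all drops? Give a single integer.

Answer: 1

Derivation:
Drop 1: I rot0 at col 0 lands with bottom-row=0; cleared 1 line(s) (total 1); column heights now [0 0 0 0], max=0
Drop 2: J rot2 at col 1 lands with bottom-row=0; cleared 0 line(s) (total 1); column heights now [0 2 2 2], max=2
Drop 3: T rot3 at col 1 lands with bottom-row=2; cleared 0 line(s) (total 1); column heights now [0 4 5 2], max=5
Drop 4: T rot1 at col 1 lands with bottom-row=4; cleared 0 line(s) (total 1); column heights now [0 7 6 2], max=7
Drop 5: T rot1 at col 0 lands with bottom-row=6; cleared 0 line(s) (total 1); column heights now [9 8 6 2], max=9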